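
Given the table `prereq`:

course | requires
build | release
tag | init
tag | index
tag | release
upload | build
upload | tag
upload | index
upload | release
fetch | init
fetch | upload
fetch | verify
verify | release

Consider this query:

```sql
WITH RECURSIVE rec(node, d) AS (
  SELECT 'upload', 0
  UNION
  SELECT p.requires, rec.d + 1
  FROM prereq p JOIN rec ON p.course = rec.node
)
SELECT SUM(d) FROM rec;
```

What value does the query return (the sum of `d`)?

Base: (upload, d=0).
Iteration 1: edges from {upload} -> (build, d=1), (index, d=1), (release, d=1), (tag, d=1).
Iteration 2: edges from {build,index,release,tag} -> (index, d=2), (init, d=2), (release, d=2). [UNION drops 1 duplicate row(s)]
Iteration 3: no outgoing edges from {index,init,release}; recursion stops.
SUM(d) = 0 + 1 + 1 + 1 + 1 + 2 + 2 + 2 = 10.

10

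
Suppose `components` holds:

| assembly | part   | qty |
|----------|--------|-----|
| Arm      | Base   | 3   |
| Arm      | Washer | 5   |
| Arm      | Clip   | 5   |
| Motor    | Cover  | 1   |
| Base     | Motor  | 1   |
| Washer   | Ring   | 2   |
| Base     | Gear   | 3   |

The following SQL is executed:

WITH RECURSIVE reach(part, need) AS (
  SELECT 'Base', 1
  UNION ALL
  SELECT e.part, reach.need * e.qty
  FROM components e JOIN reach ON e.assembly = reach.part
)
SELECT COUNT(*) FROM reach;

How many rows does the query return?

4

Base: (Base, need=1).
Iteration 1: components of {Base} -> Gear = 1*3 = 3, Motor = 1*1 = 1.
Iteration 2: components of {Gear,Motor} -> Cover = 1*1 = 1.
Iteration 3: no further components; recursion stops.
Total rows emitted: 4.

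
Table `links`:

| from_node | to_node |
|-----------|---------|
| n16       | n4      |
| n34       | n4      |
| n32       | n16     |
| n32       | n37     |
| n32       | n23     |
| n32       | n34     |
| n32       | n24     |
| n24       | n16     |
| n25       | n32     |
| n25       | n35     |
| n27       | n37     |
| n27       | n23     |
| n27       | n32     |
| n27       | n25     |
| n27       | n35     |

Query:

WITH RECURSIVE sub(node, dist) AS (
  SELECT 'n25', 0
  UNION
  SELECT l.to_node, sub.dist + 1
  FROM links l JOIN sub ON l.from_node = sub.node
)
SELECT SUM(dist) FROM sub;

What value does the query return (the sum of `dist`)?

Base: (n25, dist=0).
Iteration 1: edges from {n25} -> (n32, dist=1), (n35, dist=1).
Iteration 2: edges from {n32,n35} -> (n16, dist=2), (n23, dist=2), (n24, dist=2), (n34, dist=2), (n37, dist=2).
Iteration 3: edges from {n16,n23,n24,n34,n37} -> (n16, dist=3), (n4, dist=3). [UNION drops 1 duplicate row(s)]
Iteration 4: edges from {n16,n4} -> (n4, dist=4).
Iteration 5: no outgoing edges from {n4}; recursion stops.
SUM(dist) = 0 + 1 + 1 + 2 + 2 + 2 + 2 + 2 + 3 + 3 + 4 = 22.

22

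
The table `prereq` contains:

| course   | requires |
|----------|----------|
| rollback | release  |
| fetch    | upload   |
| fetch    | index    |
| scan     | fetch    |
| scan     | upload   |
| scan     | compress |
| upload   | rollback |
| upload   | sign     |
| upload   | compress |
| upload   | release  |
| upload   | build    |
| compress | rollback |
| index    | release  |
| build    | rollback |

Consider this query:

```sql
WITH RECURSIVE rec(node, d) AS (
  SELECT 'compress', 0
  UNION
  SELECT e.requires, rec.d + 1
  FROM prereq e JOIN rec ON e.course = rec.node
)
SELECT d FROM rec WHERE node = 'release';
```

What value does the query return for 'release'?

2

Base: (compress, d=0).
Iteration 1: edges from {compress} -> (rollback, d=1).
Iteration 2: edges from {rollback} -> (release, d=2).
Iteration 3: no outgoing edges from {release}; recursion stops.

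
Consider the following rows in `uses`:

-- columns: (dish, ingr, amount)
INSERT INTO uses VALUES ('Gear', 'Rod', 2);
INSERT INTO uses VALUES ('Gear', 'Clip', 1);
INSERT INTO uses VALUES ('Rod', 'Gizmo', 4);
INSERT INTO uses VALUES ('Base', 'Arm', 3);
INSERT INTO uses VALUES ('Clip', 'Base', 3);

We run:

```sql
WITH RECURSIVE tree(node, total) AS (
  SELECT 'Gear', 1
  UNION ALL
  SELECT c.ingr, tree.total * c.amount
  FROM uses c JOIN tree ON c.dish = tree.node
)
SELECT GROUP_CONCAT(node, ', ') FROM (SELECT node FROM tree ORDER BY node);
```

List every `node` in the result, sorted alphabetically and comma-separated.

Base: (Gear, total=1).
Iteration 1: components of {Gear} -> Clip = 1*1 = 1, Rod = 1*2 = 2.
Iteration 2: components of {Clip,Rod} -> Base = 1*3 = 3, Gizmo = 2*4 = 8.
Iteration 3: components of {Base,Gizmo} -> Arm = 3*3 = 9.
Iteration 4: no further components; recursion stops.

Arm, Base, Clip, Gear, Gizmo, Rod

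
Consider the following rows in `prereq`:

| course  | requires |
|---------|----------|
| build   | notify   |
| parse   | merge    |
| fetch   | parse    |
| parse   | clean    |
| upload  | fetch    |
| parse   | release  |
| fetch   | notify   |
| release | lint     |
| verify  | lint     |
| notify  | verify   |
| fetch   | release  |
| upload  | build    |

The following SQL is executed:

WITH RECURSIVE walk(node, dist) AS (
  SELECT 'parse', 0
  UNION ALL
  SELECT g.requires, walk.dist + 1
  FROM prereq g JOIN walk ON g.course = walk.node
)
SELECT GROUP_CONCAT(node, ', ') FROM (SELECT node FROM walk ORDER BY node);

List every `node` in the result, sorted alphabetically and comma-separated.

clean, lint, merge, parse, release

Base: (parse, dist=0).
Iteration 1: edges from {parse} -> (clean, dist=1), (merge, dist=1), (release, dist=1).
Iteration 2: edges from {clean,merge,release} -> (lint, dist=2).
Iteration 3: no outgoing edges from {lint}; recursion stops.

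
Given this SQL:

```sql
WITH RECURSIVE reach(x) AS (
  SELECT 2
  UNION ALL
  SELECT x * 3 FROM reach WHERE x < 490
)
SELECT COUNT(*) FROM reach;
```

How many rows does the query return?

Base: x=2.
Iteration 1: 2 < 490 holds -> x = 2 * 3 = 6.
Iteration 2: 6 < 490 holds -> x = 6 * 3 = 18.
Iteration 3: 18 < 490 holds -> x = 18 * 3 = 54.
Iteration 4: 54 < 490 holds -> x = 54 * 3 = 162.
Iteration 5: 162 < 490 holds -> x = 162 * 3 = 486.
Iteration 6: 486 < 490 holds -> x = 486 * 3 = 1458.
Iteration 7: 1458 < 490 fails; recursion stops.
Total rows emitted: 7.

7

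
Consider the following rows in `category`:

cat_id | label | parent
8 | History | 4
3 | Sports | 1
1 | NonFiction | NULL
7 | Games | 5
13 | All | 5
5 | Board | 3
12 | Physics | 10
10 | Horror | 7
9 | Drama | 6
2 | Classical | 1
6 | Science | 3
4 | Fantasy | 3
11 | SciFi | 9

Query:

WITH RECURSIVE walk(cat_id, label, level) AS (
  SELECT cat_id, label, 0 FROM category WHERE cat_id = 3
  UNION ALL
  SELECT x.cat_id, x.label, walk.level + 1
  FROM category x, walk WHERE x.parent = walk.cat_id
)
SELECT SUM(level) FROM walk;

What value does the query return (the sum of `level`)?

Base: cat_id=3 (Sports) at level 0.
Iteration 1: rows with parent in {3} -> Fantasy (id 4, level 1), Board (id 5, level 1), Science (id 6, level 1).
Iteration 2: rows with parent in {4,5,6} -> Games (id 7, level 2), History (id 8, level 2), Drama (id 9, level 2), All (id 13, level 2).
Iteration 3: rows with parent in {7,8,9,13} -> Horror (id 10, level 3), SciFi (id 11, level 3).
Iteration 4: rows with parent in {10,11} -> Physics (id 12, level 4).
Iteration 5: no rows with parent in {12}; recursion stops.
SUM(level) = 0 + 1 + 1 + 1 + 2 + 2 + 2 + 2 + 3 + 3 + 4 = 21.

21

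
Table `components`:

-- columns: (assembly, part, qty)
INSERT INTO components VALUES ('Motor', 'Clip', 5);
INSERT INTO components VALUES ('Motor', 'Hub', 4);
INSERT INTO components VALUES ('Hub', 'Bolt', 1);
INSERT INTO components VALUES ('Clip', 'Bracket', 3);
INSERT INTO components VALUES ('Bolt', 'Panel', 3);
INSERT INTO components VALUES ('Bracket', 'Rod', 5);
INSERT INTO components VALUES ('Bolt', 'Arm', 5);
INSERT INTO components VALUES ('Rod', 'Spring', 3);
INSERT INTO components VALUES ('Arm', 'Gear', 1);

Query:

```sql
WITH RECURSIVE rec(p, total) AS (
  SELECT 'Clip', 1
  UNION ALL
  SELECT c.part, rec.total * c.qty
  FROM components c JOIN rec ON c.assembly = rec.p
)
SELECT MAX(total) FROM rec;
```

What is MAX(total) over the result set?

Base: (Clip, total=1).
Iteration 1: components of {Clip} -> Bracket = 1*3 = 3.
Iteration 2: components of {Bracket} -> Rod = 3*5 = 15.
Iteration 3: components of {Rod} -> Spring = 15*3 = 45.
Iteration 4: no further components; recursion stops.
total values: 1, 3, 15, 45; the maximum is 45.

45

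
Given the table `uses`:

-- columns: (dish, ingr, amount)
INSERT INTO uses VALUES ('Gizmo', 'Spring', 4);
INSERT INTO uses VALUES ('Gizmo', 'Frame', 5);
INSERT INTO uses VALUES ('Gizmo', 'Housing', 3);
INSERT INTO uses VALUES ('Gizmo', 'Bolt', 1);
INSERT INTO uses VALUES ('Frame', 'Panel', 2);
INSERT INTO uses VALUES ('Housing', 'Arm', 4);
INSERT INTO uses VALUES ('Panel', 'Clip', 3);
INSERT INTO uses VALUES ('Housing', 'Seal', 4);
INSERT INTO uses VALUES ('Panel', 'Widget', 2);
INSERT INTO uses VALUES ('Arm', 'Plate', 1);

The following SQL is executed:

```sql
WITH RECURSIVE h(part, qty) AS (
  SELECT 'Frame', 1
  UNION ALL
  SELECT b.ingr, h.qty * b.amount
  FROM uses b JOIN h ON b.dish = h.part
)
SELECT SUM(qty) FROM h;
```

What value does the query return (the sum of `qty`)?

Base: (Frame, qty=1).
Iteration 1: components of {Frame} -> Panel = 1*2 = 2.
Iteration 2: components of {Panel} -> Clip = 2*3 = 6, Widget = 2*2 = 4.
Iteration 3: no further components; recursion stops.
SUM(qty) = 1 + 2 + 6 + 4 = 13.

13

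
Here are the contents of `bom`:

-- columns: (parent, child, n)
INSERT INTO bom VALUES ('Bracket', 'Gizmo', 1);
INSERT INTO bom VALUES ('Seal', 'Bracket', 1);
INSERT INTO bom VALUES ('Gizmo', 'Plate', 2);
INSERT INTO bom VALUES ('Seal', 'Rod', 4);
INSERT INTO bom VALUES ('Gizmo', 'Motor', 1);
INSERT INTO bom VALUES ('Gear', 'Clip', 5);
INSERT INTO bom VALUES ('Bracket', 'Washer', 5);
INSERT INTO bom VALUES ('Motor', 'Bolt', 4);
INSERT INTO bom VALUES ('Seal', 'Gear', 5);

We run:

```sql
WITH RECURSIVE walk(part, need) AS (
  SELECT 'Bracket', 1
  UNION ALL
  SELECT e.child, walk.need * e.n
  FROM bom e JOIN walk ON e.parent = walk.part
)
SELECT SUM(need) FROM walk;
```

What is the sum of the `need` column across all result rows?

14

Base: (Bracket, need=1).
Iteration 1: components of {Bracket} -> Gizmo = 1*1 = 1, Washer = 1*5 = 5.
Iteration 2: components of {Gizmo,Washer} -> Motor = 1*1 = 1, Plate = 1*2 = 2.
Iteration 3: components of {Motor,Plate} -> Bolt = 1*4 = 4.
Iteration 4: no further components; recursion stops.
SUM(need) = 1 + 1 + 5 + 2 + 1 + 4 = 14.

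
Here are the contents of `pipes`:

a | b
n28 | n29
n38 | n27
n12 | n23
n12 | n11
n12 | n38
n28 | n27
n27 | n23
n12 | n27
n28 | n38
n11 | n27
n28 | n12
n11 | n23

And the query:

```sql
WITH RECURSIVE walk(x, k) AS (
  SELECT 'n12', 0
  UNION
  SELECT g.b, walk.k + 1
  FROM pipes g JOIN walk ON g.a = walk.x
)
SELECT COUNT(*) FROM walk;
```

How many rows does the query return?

Base: (n12, k=0).
Iteration 1: edges from {n12} -> (n11, k=1), (n23, k=1), (n27, k=1), (n38, k=1).
Iteration 2: edges from {n11,n23,n27,n38} -> (n23, k=2), (n27, k=2). [UNION drops 2 duplicate row(s)]
Iteration 3: edges from {n23,n27} -> (n23, k=3).
Iteration 4: no outgoing edges from {n23}; recursion stops.
Total rows emitted: 8.

8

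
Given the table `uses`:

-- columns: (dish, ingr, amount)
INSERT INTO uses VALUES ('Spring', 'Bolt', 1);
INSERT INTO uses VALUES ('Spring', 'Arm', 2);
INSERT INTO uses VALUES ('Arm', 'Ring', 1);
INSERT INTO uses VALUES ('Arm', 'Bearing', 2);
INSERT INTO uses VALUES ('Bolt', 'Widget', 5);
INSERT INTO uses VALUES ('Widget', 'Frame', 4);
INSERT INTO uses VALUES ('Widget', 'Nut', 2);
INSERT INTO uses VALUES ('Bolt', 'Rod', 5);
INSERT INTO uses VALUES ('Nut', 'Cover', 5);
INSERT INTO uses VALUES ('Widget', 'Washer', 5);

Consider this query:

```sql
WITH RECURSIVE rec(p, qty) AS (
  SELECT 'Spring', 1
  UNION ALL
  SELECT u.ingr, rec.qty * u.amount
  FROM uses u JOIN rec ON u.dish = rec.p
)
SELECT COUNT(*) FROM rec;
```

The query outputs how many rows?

11

Base: (Spring, qty=1).
Iteration 1: components of {Spring} -> Arm = 1*2 = 2, Bolt = 1*1 = 1.
Iteration 2: components of {Arm,Bolt} -> Bearing = 2*2 = 4, Ring = 2*1 = 2, Rod = 1*5 = 5, Widget = 1*5 = 5.
Iteration 3: components of {Bearing,Ring,Rod,Widget} -> Frame = 5*4 = 20, Nut = 5*2 = 10, Washer = 5*5 = 25.
Iteration 4: components of {Frame,Nut,Washer} -> Cover = 10*5 = 50.
Iteration 5: no further components; recursion stops.
Total rows emitted: 11.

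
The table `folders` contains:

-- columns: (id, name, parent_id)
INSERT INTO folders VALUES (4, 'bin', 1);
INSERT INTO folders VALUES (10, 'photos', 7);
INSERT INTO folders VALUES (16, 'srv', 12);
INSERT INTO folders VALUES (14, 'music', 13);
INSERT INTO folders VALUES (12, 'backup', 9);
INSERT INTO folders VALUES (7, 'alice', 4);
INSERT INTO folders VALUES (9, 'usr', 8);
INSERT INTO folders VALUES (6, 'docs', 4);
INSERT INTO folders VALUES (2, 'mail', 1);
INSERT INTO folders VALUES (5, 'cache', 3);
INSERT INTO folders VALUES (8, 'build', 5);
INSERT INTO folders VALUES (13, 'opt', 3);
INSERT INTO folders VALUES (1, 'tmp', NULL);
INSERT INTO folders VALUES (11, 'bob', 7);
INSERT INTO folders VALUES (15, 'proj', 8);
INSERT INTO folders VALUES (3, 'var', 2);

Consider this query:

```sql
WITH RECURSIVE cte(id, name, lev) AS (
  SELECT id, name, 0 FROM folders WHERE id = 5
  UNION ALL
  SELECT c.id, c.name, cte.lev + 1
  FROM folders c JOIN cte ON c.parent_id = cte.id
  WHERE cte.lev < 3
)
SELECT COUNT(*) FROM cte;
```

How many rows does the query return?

5

Base: id=5 (cache) at lev 0.
Iteration 1: rows with parent_id in {5} -> build (id 8, lev 1).
Iteration 2: rows with parent_id in {8} -> usr (id 9, lev 2), proj (id 15, lev 2).
Iteration 3: rows with parent_id in {9,15} -> backup (id 12, lev 3).
Iteration 4: lev < 3 fails for all current rows; recursion stops.
Total rows emitted: 5.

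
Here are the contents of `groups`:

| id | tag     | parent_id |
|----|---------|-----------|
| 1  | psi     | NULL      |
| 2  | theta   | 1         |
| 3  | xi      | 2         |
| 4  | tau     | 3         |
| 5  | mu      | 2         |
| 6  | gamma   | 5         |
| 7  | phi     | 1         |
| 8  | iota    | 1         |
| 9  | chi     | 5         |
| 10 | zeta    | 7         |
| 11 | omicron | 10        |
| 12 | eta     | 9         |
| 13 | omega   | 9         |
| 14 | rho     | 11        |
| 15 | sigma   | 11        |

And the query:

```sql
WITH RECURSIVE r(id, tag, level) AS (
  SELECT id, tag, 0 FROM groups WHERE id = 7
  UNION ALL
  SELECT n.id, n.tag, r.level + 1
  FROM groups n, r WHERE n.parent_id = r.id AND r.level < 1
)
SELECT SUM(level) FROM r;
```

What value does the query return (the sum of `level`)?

1

Base: id=7 (phi) at level 0.
Iteration 1: rows with parent_id in {7} -> zeta (id 10, level 1).
Iteration 2: level < 1 fails for all current rows; recursion stops.
SUM(level) = 0 + 1 = 1.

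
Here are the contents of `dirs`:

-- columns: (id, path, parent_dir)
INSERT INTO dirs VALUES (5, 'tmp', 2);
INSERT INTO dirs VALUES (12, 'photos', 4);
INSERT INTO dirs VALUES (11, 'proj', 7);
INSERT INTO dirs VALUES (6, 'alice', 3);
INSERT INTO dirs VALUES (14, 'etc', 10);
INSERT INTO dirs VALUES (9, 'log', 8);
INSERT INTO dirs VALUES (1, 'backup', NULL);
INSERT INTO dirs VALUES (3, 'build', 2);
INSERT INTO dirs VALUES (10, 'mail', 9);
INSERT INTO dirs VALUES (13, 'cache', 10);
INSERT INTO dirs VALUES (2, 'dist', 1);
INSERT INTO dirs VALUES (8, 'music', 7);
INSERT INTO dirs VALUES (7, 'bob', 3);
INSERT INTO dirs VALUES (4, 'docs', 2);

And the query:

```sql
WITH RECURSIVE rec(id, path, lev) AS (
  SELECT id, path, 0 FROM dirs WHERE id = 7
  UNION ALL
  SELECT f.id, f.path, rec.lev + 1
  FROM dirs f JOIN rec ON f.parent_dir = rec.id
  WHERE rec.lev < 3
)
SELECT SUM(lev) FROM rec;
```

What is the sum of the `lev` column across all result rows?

7

Base: id=7 (bob) at lev 0.
Iteration 1: rows with parent_dir in {7} -> music (id 8, lev 1), proj (id 11, lev 1).
Iteration 2: rows with parent_dir in {8,11} -> log (id 9, lev 2).
Iteration 3: rows with parent_dir in {9} -> mail (id 10, lev 3).
Iteration 4: lev < 3 fails for all current rows; recursion stops.
SUM(lev) = 0 + 1 + 1 + 2 + 3 = 7.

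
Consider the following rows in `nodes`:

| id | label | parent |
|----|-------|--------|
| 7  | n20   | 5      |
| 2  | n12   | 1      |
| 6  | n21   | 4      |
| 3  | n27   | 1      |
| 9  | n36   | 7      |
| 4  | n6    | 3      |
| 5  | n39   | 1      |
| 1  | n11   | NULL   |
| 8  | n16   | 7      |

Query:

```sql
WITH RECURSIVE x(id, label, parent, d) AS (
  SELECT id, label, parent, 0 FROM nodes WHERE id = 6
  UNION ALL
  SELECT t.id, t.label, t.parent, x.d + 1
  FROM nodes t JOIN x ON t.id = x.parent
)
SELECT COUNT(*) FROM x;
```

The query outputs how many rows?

Base: id=6 (n21), parent=4, d 0.
Iteration 1: join on id=4 -> n6 (id 4, parent=3, d 1).
Iteration 2: join on id=3 -> n27 (id 3, parent=1, d 2).
Iteration 3: join on id=1 -> n11 (id 1, parent=NULL, d 3).
Iteration 4: parent is NULL; no match; recursion stops.
Total rows emitted: 4.

4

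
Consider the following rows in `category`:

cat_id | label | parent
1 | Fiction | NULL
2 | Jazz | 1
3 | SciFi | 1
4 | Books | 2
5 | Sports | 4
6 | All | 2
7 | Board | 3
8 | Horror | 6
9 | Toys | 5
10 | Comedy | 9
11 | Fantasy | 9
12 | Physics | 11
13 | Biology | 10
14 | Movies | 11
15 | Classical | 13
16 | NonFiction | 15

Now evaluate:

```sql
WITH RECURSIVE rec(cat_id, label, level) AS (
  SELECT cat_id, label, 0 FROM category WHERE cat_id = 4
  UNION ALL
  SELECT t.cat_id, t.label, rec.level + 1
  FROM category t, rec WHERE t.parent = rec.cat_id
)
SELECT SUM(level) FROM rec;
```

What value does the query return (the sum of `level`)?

32

Base: cat_id=4 (Books) at level 0.
Iteration 1: rows with parent in {4} -> Sports (id 5, level 1).
Iteration 2: rows with parent in {5} -> Toys (id 9, level 2).
Iteration 3: rows with parent in {9} -> Comedy (id 10, level 3), Fantasy (id 11, level 3).
Iteration 4: rows with parent in {10,11} -> Physics (id 12, level 4), Biology (id 13, level 4), Movies (id 14, level 4).
Iteration 5: rows with parent in {12,13,14} -> Classical (id 15, level 5).
Iteration 6: rows with parent in {15} -> NonFiction (id 16, level 6).
Iteration 7: no rows with parent in {16}; recursion stops.
SUM(level) = 0 + 1 + 2 + 3 + 3 + 4 + 4 + 4 + 5 + 6 = 32.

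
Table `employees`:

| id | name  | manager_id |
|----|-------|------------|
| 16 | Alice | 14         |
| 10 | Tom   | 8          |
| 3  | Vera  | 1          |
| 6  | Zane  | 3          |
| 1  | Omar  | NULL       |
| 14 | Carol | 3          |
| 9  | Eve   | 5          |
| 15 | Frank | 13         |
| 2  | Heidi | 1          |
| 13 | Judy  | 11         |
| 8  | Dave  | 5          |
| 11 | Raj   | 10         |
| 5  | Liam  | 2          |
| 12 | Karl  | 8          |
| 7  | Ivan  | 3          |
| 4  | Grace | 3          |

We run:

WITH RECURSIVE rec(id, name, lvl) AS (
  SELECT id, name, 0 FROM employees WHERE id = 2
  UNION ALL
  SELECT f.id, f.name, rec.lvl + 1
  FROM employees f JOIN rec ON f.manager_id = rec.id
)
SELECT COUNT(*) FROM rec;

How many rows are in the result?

Base: id=2 (Heidi) at lvl 0.
Iteration 1: rows with manager_id in {2} -> Liam (id 5, lvl 1).
Iteration 2: rows with manager_id in {5} -> Dave (id 8, lvl 2), Eve (id 9, lvl 2).
Iteration 3: rows with manager_id in {8,9} -> Tom (id 10, lvl 3), Karl (id 12, lvl 3).
Iteration 4: rows with manager_id in {10,12} -> Raj (id 11, lvl 4).
Iteration 5: rows with manager_id in {11} -> Judy (id 13, lvl 5).
Iteration 6: rows with manager_id in {13} -> Frank (id 15, lvl 6).
Iteration 7: no rows with manager_id in {15}; recursion stops.
Total rows emitted: 9.

9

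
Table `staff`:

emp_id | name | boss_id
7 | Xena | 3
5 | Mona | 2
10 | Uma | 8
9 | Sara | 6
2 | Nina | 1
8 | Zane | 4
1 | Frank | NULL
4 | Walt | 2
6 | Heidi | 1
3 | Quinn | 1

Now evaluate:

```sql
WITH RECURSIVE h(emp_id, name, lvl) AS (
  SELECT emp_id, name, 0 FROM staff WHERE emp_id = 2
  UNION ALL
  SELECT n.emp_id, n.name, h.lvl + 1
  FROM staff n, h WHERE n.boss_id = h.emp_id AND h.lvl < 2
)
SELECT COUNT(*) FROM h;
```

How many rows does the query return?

Base: emp_id=2 (Nina) at lvl 0.
Iteration 1: rows with boss_id in {2} -> Walt (id 4, lvl 1), Mona (id 5, lvl 1).
Iteration 2: rows with boss_id in {4,5} -> Zane (id 8, lvl 2).
Iteration 3: lvl < 2 fails for all current rows; recursion stops.
Total rows emitted: 4.

4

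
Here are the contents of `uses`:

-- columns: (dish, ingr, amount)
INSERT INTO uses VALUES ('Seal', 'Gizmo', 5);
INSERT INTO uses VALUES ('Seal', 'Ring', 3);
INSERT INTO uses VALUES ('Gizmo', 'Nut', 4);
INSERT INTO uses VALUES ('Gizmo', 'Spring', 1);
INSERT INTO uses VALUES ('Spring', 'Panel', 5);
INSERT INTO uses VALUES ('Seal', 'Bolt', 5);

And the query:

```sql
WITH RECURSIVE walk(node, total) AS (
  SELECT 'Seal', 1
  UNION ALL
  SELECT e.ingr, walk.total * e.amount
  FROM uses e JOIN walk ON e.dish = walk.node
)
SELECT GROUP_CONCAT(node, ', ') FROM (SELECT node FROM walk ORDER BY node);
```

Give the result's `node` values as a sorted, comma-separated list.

Bolt, Gizmo, Nut, Panel, Ring, Seal, Spring

Base: (Seal, total=1).
Iteration 1: components of {Seal} -> Bolt = 1*5 = 5, Gizmo = 1*5 = 5, Ring = 1*3 = 3.
Iteration 2: components of {Bolt,Gizmo,Ring} -> Nut = 5*4 = 20, Spring = 5*1 = 5.
Iteration 3: components of {Nut,Spring} -> Panel = 5*5 = 25.
Iteration 4: no further components; recursion stops.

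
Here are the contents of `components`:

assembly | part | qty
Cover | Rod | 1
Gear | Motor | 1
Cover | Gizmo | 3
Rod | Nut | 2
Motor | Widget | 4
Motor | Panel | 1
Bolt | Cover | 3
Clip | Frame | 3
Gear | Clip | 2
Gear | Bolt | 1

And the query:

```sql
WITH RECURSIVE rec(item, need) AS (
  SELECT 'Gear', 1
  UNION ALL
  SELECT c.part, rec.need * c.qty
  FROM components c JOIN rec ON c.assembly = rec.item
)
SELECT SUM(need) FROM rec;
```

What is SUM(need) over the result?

37

Base: (Gear, need=1).
Iteration 1: components of {Gear} -> Bolt = 1*1 = 1, Clip = 1*2 = 2, Motor = 1*1 = 1.
Iteration 2: components of {Bolt,Clip,Motor} -> Cover = 1*3 = 3, Frame = 2*3 = 6, Panel = 1*1 = 1, Widget = 1*4 = 4.
Iteration 3: components of {Cover,Frame,Panel,Widget} -> Gizmo = 3*3 = 9, Rod = 3*1 = 3.
Iteration 4: components of {Gizmo,Rod} -> Nut = 3*2 = 6.
Iteration 5: no further components; recursion stops.
SUM(need) = 1 + 2 + 1 + 1 + 6 + 4 + 1 + 3 + 3 + 9 + 6 = 37.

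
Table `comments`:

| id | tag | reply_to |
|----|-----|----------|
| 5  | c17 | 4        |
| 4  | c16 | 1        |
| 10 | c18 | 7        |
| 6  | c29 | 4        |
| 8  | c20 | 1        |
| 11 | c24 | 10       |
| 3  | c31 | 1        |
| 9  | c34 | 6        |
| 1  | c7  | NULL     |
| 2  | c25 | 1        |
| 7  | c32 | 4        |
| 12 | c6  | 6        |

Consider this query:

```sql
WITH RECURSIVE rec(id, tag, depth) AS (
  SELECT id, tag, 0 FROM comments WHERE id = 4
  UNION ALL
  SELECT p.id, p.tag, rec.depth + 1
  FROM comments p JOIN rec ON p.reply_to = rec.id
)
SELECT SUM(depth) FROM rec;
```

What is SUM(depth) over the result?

12

Base: id=4 (c16) at depth 0.
Iteration 1: rows with reply_to in {4} -> c17 (id 5, depth 1), c29 (id 6, depth 1), c32 (id 7, depth 1).
Iteration 2: rows with reply_to in {5,6,7} -> c34 (id 9, depth 2), c18 (id 10, depth 2), c6 (id 12, depth 2).
Iteration 3: rows with reply_to in {9,10,12} -> c24 (id 11, depth 3).
Iteration 4: no rows with reply_to in {11}; recursion stops.
SUM(depth) = 0 + 1 + 1 + 1 + 2 + 2 + 2 + 3 = 12.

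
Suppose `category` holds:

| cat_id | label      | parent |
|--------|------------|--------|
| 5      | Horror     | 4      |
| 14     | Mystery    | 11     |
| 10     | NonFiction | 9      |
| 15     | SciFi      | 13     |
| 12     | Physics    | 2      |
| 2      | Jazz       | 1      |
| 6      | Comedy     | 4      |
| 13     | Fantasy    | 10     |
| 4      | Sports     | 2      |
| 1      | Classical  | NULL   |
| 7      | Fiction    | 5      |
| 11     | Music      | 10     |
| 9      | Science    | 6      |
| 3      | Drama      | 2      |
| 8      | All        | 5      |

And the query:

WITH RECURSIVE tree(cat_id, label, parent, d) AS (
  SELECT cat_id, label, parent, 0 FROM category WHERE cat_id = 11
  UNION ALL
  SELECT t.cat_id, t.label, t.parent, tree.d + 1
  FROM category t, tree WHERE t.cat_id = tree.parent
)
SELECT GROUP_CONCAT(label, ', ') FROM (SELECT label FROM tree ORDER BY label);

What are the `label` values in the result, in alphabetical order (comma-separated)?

Base: cat_id=11 (Music), parent=10, d 0.
Iteration 1: join on cat_id=10 -> NonFiction (id 10, parent=9, d 1).
Iteration 2: join on cat_id=9 -> Science (id 9, parent=6, d 2).
Iteration 3: join on cat_id=6 -> Comedy (id 6, parent=4, d 3).
Iteration 4: join on cat_id=4 -> Sports (id 4, parent=2, d 4).
Iteration 5: join on cat_id=2 -> Jazz (id 2, parent=1, d 5).
Iteration 6: join on cat_id=1 -> Classical (id 1, parent=NULL, d 6).
Iteration 7: parent is NULL; no match; recursion stops.

Classical, Comedy, Jazz, Music, NonFiction, Science, Sports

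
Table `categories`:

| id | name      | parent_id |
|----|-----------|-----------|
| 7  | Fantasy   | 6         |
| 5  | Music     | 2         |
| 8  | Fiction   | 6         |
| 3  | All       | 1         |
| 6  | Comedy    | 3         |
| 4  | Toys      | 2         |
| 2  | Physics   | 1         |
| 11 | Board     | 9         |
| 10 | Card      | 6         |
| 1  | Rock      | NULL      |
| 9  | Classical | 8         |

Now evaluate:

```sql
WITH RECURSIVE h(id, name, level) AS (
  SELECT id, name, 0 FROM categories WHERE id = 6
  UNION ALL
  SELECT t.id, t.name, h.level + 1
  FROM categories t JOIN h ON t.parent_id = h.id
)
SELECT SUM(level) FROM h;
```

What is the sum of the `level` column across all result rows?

8

Base: id=6 (Comedy) at level 0.
Iteration 1: rows with parent_id in {6} -> Fantasy (id 7, level 1), Fiction (id 8, level 1), Card (id 10, level 1).
Iteration 2: rows with parent_id in {7,8,10} -> Classical (id 9, level 2).
Iteration 3: rows with parent_id in {9} -> Board (id 11, level 3).
Iteration 4: no rows with parent_id in {11}; recursion stops.
SUM(level) = 0 + 1 + 1 + 1 + 2 + 3 = 8.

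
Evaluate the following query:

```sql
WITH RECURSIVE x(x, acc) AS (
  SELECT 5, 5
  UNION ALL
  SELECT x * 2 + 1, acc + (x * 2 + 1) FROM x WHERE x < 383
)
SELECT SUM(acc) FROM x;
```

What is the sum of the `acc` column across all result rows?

1454

Base: x=5, acc=5.
Iteration 1: 5 < 383 holds -> x = 5 * 2 + 1 = 11, acc = 5 + 11 = 16.
Iteration 2: 11 < 383 holds -> x = 11 * 2 + 1 = 23, acc = 16 + 23 = 39.
Iteration 3: 23 < 383 holds -> x = 23 * 2 + 1 = 47, acc = 39 + 47 = 86.
Iteration 4: 47 < 383 holds -> x = 47 * 2 + 1 = 95, acc = 86 + 95 = 181.
Iteration 5: 95 < 383 holds -> x = 95 * 2 + 1 = 191, acc = 181 + 191 = 372.
Iteration 6: 191 < 383 holds -> x = 191 * 2 + 1 = 383, acc = 372 + 383 = 755.
Iteration 7: 383 < 383 fails; recursion stops.
SUM(acc) = 5 + 16 + 39 + 86 + 181 + 372 + 755 = 1454.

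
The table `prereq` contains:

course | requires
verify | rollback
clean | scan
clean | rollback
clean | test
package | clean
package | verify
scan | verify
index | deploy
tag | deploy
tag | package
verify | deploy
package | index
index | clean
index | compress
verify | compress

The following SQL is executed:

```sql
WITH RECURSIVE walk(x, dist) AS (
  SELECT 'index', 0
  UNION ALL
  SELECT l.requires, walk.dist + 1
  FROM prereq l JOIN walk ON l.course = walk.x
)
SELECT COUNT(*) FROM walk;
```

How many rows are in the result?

Base: (index, dist=0).
Iteration 1: edges from {index} -> (clean, dist=1), (compress, dist=1), (deploy, dist=1).
Iteration 2: edges from {clean,compress,deploy} -> (rollback, dist=2), (scan, dist=2), (test, dist=2).
Iteration 3: edges from {rollback,scan,test} -> (verify, dist=3).
Iteration 4: edges from {verify} -> (compress, dist=4), (deploy, dist=4), (rollback, dist=4).
Iteration 5: no outgoing edges from {compress,deploy,rollback}; recursion stops.
Total rows emitted: 11.

11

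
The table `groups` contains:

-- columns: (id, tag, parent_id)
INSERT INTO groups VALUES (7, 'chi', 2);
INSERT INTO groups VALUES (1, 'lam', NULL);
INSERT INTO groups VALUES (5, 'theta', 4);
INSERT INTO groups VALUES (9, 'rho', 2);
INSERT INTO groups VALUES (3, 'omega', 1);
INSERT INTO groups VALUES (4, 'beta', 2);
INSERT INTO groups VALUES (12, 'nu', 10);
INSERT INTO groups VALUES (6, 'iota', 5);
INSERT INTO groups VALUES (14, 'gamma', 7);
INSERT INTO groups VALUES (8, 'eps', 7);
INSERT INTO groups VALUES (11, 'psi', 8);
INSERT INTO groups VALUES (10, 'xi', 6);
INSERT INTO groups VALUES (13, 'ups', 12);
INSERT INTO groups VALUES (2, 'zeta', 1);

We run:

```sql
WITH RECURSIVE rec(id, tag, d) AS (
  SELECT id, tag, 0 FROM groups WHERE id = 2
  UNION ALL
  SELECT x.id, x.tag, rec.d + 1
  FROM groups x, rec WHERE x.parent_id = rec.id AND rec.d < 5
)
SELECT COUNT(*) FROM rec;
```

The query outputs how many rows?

11

Base: id=2 (zeta) at d 0.
Iteration 1: rows with parent_id in {2} -> beta (id 4, d 1), chi (id 7, d 1), rho (id 9, d 1).
Iteration 2: rows with parent_id in {4,7,9} -> theta (id 5, d 2), eps (id 8, d 2), gamma (id 14, d 2).
Iteration 3: rows with parent_id in {5,8,14} -> iota (id 6, d 3), psi (id 11, d 3).
Iteration 4: rows with parent_id in {6,11} -> xi (id 10, d 4).
Iteration 5: rows with parent_id in {10} -> nu (id 12, d 5).
Iteration 6: d < 5 fails for all current rows; recursion stops.
Total rows emitted: 11.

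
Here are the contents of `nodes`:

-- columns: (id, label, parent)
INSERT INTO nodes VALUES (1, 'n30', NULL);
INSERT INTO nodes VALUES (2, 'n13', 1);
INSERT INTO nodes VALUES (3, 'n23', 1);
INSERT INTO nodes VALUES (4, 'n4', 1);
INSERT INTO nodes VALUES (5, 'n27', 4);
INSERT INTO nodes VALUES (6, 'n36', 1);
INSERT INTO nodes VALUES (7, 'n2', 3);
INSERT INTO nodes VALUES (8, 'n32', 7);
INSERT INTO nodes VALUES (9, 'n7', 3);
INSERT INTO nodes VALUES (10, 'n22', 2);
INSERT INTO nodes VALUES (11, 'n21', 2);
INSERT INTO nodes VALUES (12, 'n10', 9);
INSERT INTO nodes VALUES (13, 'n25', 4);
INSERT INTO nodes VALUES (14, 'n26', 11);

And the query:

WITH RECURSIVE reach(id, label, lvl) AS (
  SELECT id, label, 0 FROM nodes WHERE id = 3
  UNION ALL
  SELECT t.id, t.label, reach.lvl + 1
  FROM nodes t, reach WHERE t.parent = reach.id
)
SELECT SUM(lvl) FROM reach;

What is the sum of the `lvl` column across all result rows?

6

Base: id=3 (n23) at lvl 0.
Iteration 1: rows with parent in {3} -> n2 (id 7, lvl 1), n7 (id 9, lvl 1).
Iteration 2: rows with parent in {7,9} -> n32 (id 8, lvl 2), n10 (id 12, lvl 2).
Iteration 3: no rows with parent in {8,12}; recursion stops.
SUM(lvl) = 0 + 1 + 1 + 2 + 2 = 6.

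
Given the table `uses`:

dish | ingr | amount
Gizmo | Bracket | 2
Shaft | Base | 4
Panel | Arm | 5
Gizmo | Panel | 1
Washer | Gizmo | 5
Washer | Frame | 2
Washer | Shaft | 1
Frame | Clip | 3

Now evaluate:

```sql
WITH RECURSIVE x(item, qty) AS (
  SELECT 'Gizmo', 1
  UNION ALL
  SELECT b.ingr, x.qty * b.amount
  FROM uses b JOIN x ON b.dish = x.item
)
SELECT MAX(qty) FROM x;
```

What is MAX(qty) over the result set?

5

Base: (Gizmo, qty=1).
Iteration 1: components of {Gizmo} -> Bracket = 1*2 = 2, Panel = 1*1 = 1.
Iteration 2: components of {Bracket,Panel} -> Arm = 1*5 = 5.
Iteration 3: no further components; recursion stops.
qty values: 1, 1, 2, 5; the maximum is 5.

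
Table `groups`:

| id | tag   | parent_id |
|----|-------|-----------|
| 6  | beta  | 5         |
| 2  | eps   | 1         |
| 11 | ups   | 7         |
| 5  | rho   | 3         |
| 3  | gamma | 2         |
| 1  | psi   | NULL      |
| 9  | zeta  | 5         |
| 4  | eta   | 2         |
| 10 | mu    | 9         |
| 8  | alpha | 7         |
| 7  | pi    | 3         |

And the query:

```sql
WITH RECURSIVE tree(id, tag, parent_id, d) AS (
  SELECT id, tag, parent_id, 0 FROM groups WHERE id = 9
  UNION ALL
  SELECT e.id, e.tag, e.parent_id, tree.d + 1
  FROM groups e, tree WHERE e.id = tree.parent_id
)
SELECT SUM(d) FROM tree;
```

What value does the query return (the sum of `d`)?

Base: id=9 (zeta), parent_id=5, d 0.
Iteration 1: join on id=5 -> rho (id 5, parent_id=3, d 1).
Iteration 2: join on id=3 -> gamma (id 3, parent_id=2, d 2).
Iteration 3: join on id=2 -> eps (id 2, parent_id=1, d 3).
Iteration 4: join on id=1 -> psi (id 1, parent_id=NULL, d 4).
Iteration 5: parent_id is NULL; no match; recursion stops.
SUM(d) = 0 + 1 + 2 + 3 + 4 = 10.

10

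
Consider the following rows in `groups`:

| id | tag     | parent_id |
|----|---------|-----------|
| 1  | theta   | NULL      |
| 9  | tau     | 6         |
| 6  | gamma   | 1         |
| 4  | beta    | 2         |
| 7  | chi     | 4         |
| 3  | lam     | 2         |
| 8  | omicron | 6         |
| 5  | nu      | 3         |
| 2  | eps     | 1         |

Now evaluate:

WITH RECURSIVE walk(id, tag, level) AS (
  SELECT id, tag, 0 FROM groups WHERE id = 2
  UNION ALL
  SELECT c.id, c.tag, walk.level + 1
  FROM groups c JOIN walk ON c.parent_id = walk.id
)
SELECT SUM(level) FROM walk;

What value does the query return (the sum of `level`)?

6

Base: id=2 (eps) at level 0.
Iteration 1: rows with parent_id in {2} -> lam (id 3, level 1), beta (id 4, level 1).
Iteration 2: rows with parent_id in {3,4} -> nu (id 5, level 2), chi (id 7, level 2).
Iteration 3: no rows with parent_id in {5,7}; recursion stops.
SUM(level) = 0 + 1 + 1 + 2 + 2 = 6.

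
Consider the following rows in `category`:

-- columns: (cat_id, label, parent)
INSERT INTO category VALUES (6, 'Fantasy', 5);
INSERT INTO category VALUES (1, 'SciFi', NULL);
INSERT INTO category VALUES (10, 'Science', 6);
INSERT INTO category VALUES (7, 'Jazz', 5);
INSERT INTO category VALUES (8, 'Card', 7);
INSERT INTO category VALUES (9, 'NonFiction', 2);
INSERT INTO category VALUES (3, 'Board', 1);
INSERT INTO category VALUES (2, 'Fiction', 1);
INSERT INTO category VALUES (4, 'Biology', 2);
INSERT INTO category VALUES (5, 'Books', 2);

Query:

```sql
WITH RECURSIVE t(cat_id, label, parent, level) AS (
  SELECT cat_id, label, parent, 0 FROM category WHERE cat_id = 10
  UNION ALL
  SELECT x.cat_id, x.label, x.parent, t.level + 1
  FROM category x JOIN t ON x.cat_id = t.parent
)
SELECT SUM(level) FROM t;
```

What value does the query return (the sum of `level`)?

Base: cat_id=10 (Science), parent=6, level 0.
Iteration 1: join on cat_id=6 -> Fantasy (id 6, parent=5, level 1).
Iteration 2: join on cat_id=5 -> Books (id 5, parent=2, level 2).
Iteration 3: join on cat_id=2 -> Fiction (id 2, parent=1, level 3).
Iteration 4: join on cat_id=1 -> SciFi (id 1, parent=NULL, level 4).
Iteration 5: parent is NULL; no match; recursion stops.
SUM(level) = 0 + 1 + 2 + 3 + 4 = 10.

10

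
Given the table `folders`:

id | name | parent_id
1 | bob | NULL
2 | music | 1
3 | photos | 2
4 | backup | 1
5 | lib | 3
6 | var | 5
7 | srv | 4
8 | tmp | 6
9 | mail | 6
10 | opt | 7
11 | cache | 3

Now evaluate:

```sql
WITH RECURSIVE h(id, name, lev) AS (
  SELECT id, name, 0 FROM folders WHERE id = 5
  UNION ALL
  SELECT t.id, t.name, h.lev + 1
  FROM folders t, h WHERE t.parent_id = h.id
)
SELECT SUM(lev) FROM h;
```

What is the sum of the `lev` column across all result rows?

Base: id=5 (lib) at lev 0.
Iteration 1: rows with parent_id in {5} -> var (id 6, lev 1).
Iteration 2: rows with parent_id in {6} -> tmp (id 8, lev 2), mail (id 9, lev 2).
Iteration 3: no rows with parent_id in {8,9}; recursion stops.
SUM(lev) = 0 + 1 + 2 + 2 = 5.

5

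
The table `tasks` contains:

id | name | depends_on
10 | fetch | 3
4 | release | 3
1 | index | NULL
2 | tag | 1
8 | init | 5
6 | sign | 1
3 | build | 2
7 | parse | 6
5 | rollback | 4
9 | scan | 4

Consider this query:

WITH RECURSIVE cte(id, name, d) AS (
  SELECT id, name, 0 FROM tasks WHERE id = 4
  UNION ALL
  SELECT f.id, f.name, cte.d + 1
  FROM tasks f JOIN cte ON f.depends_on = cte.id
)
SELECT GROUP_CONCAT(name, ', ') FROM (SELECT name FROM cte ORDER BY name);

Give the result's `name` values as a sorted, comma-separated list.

init, release, rollback, scan

Base: id=4 (release) at d 0.
Iteration 1: rows with depends_on in {4} -> rollback (id 5, d 1), scan (id 9, d 1).
Iteration 2: rows with depends_on in {5,9} -> init (id 8, d 2).
Iteration 3: no rows with depends_on in {8}; recursion stops.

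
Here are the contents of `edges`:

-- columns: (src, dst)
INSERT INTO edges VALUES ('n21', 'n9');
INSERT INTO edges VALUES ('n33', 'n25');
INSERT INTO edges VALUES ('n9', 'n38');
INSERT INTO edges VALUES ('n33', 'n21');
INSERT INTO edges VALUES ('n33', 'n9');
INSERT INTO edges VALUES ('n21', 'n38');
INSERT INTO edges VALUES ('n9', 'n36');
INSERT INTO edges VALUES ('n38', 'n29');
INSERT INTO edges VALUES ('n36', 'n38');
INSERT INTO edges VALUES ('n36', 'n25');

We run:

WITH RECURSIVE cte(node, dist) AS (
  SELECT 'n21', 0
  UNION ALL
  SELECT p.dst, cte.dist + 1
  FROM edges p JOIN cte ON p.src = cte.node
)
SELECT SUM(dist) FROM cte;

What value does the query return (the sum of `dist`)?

21

Base: (n21, dist=0).
Iteration 1: edges from {n21} -> (n38, dist=1), (n9, dist=1).
Iteration 2: edges from {n38,n9} -> (n29, dist=2), (n36, dist=2), (n38, dist=2).
Iteration 3: edges from {n29,n36,n38} -> (n25, dist=3), (n29, dist=3), (n38, dist=3).
Iteration 4: edges from {n25,n29,n38} -> (n29, dist=4).
Iteration 5: no outgoing edges from {n29}; recursion stops.
SUM(dist) = 0 + 1 + 1 + 2 + 2 + 2 + 3 + 3 + 3 + 4 = 21.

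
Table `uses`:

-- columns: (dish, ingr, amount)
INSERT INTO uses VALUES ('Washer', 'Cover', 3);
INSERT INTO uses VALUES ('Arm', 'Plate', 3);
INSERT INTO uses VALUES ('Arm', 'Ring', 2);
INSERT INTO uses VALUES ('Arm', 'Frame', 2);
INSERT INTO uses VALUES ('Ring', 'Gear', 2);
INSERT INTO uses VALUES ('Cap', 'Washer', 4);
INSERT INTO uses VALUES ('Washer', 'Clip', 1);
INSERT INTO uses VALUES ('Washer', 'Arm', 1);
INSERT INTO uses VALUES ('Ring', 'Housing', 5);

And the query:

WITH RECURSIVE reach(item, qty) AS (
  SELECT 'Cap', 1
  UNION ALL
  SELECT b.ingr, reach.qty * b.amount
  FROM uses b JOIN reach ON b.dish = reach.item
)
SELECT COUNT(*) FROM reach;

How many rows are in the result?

10

Base: (Cap, qty=1).
Iteration 1: components of {Cap} -> Washer = 1*4 = 4.
Iteration 2: components of {Washer} -> Arm = 4*1 = 4, Clip = 4*1 = 4, Cover = 4*3 = 12.
Iteration 3: components of {Arm,Clip,Cover} -> Frame = 4*2 = 8, Plate = 4*3 = 12, Ring = 4*2 = 8.
Iteration 4: components of {Frame,Plate,Ring} -> Gear = 8*2 = 16, Housing = 8*5 = 40.
Iteration 5: no further components; recursion stops.
Total rows emitted: 10.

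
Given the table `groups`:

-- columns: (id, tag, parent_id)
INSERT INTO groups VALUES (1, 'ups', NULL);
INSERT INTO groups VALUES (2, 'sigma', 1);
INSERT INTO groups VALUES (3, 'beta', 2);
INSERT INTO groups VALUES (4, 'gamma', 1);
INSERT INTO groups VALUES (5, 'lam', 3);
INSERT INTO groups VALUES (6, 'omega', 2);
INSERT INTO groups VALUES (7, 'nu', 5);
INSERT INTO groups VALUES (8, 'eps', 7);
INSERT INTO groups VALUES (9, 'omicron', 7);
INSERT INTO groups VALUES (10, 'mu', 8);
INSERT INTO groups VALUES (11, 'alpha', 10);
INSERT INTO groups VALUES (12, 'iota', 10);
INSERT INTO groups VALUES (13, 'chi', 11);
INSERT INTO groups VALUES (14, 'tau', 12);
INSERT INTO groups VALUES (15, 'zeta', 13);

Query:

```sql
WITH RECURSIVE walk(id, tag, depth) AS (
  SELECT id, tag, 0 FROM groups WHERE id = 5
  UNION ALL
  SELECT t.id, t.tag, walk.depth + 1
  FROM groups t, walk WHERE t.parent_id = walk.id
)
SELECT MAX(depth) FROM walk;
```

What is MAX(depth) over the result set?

Base: id=5 (lam) at depth 0.
Iteration 1: rows with parent_id in {5} -> nu (id 7, depth 1).
Iteration 2: rows with parent_id in {7} -> eps (id 8, depth 2), omicron (id 9, depth 2).
Iteration 3: rows with parent_id in {8,9} -> mu (id 10, depth 3).
Iteration 4: rows with parent_id in {10} -> alpha (id 11, depth 4), iota (id 12, depth 4).
Iteration 5: rows with parent_id in {11,12} -> chi (id 13, depth 5), tau (id 14, depth 5).
Iteration 6: rows with parent_id in {13,14} -> zeta (id 15, depth 6).
Iteration 7: no rows with parent_id in {15}; recursion stops.
depth values: 0, 1, 2, 2, 3, 4, 4, 5, 5, 6; the maximum is 6.

6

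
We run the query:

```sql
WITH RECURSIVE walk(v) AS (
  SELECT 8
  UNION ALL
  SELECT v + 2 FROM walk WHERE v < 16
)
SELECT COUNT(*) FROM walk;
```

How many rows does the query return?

5

Base: v=8.
Iteration 1: 8 < 16 holds -> v = 8 + 2 = 10.
Iteration 2: 10 < 16 holds -> v = 10 + 2 = 12.
Iteration 3: 12 < 16 holds -> v = 12 + 2 = 14.
Iteration 4: 14 < 16 holds -> v = 14 + 2 = 16.
Iteration 5: 16 < 16 fails; recursion stops.
Total rows emitted: 5.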